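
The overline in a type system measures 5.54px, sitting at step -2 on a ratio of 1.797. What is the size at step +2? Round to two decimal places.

5.54 × 1.797⁴ = 5.54 × 10.42779 ≈ 57.770

57.77px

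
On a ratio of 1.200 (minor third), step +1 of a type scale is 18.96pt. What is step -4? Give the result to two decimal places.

18.96 ÷ 1.200⁵ = 18.96 ÷ 2.48832 ≈ 7.620

7.62pt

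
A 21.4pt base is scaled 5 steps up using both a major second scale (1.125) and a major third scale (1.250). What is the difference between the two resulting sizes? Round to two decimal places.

Major second: 21.4 × 1.125⁵ = 38.5635pt
Major third: 21.4 × 1.250⁵ = 65.3076pt
Difference: 65.3076 − 38.5635 = 26.7441pt

26.74pt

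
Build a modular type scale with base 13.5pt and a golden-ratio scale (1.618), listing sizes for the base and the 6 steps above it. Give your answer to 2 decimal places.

13.50pt, 21.84pt, 35.34pt, 57.18pt, 92.52pt, 149.70pt, 242.22pt

Step 0: 13.5pt
Step 1: 13.5 × 1.618 = 21.84
Step 2: 13.5 × 1.618² = 35.34
Step 3: 13.5 × 1.618³ = 57.18
Step 4: 13.5 × 1.618⁴ = 92.52
Step 5: 13.5 × 1.618⁵ = 149.70
Step 6: 13.5 × 1.618⁶ = 242.22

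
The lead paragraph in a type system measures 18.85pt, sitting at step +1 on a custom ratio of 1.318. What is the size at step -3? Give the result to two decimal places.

18.85 ÷ 1.318⁴ = 18.85 ÷ 3.01760 ≈ 6.247

6.25pt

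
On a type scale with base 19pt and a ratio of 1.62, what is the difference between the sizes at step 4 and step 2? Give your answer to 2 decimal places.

Step 2: 19.0 × 1.62² = 49.8636pt
Step 4: 19.0 × 1.62⁴ = 130.8620pt
Difference: 130.8620 − 49.8636 = 80.9984pt

81.00pt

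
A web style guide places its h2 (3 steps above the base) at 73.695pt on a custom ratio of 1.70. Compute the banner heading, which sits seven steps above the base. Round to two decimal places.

615.51pt

73.695 × 1.70⁴ = 73.695 × 8.35210 ≈ 615.508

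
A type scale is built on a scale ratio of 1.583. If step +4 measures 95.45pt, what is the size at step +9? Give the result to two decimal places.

The gap is 9 − (4) = 5 steps, so the factor is 1.583^5.
95.45 × 1.583⁵ = 95.45 × 9.94042 ≈ 948.813

948.81pt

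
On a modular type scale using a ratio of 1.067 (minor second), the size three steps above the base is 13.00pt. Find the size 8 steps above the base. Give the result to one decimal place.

18.0pt

Moving from step +3 to step +8 is 5 steps up, so multiply by r⁵.
13.00 × 1.067⁵ = 13.00 × 1.38300 ≈ 17.979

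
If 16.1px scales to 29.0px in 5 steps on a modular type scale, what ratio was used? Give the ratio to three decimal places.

1.125

r⁵ = 29.0 / 16.1, so r = (29.0/16.1)^(1/5).
r = 1.8012^(1/5) ≈ 1.1249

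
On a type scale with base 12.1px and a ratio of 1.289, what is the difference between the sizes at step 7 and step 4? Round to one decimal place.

38.1px

Step 4: 12.1 × 1.289⁴ = 33.404px
Step 7: 12.1 × 1.289⁷ = 71.541px
Difference: 71.541 − 33.404 = 38.137px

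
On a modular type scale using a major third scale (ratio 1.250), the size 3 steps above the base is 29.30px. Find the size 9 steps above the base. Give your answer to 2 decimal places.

The gap is 9 − (3) = 6 steps, so the factor is 1.250^6.
29.30 × 1.250⁶ = 29.30 × 3.81470 ≈ 111.771

111.77px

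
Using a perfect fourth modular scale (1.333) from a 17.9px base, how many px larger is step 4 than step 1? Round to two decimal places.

Step 1: 17.9 × 1.333 = 23.8607px
Step 4: 17.9 × 1.333⁴ = 56.5163px
Difference: 56.5163 − 23.8607 = 32.6556px

32.66px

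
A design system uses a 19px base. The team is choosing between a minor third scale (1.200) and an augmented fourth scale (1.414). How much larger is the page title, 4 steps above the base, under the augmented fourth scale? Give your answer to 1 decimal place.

Minor third: 19.0 × 1.200⁴ = 39.398px
Augmented fourth: 19.0 × 1.414⁴ = 75.954px
Difference: 75.954 − 39.398 = 36.556px

36.6px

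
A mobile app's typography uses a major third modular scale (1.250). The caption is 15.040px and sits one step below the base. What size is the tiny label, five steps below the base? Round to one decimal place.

15.040 ÷ 1.250⁴ = 15.040 ÷ 2.44141 ≈ 6.160

6.2px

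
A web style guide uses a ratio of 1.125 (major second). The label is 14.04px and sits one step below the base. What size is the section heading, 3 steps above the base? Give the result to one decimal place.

Moving from step -1 to step +3 is 4 steps up, so multiply by r⁴.
14.04 × 1.125⁴ = 14.04 × 1.60181 ≈ 22.489

22.5px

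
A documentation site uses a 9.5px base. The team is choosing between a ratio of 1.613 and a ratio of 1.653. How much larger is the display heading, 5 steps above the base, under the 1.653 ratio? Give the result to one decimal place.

13.5px

At 1.613: 9.5 × 1.613⁵ = 103.728px
At 1.653: 9.5 × 1.653⁵ = 117.243px
Difference: 117.243 − 103.728 = 13.515px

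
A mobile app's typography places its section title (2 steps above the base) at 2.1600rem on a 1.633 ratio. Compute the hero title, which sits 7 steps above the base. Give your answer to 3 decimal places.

The gap is 7 − (2) = 5 steps, so the factor is 1.633^5.
2.1600 × 1.633⁵ = 2.1600 × 11.61264 ≈ 25.083

25.083rem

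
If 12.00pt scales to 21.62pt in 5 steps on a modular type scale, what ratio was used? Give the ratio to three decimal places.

1.125

r⁵ = 21.62 / 12.00, so r = (21.62/12.00)^(1/5).
r = 1.8017^(1/5) ≈ 1.1250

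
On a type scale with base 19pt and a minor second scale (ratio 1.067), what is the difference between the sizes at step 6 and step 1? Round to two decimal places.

7.76pt

Step 1: 19.0 × 1.067 = 20.2730pt
Step 6: 19.0 × 1.067⁶ = 28.0376pt
Difference: 28.0376 − 20.2730 = 7.7646pt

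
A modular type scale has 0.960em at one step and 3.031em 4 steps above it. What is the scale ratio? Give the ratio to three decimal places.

1.333

The ratio satisfies 0.960 × r⁴ = 3.031, so r = (3.031 / 0.960)^(1/4).
r = 3.1573^(1/4) ≈ 1.3330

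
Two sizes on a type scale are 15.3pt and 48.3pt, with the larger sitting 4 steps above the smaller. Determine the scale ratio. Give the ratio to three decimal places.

1.333

The ratio satisfies 15.3 × r⁴ = 48.3, so r = (48.3 / 15.3)^(1/4).
r = 3.1569^(1/4) ≈ 1.3330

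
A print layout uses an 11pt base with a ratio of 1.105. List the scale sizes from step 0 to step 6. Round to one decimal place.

11.0pt, 12.2pt, 13.4pt, 14.8pt, 16.4pt, 18.1pt, 20.0pt

Step 0: 11pt
Step 1: 11.0 × 1.105 = 12.2
Step 2: 11.0 × 1.105² = 13.4
Step 3: 11.0 × 1.105³ = 14.8
Step 4: 11.0 × 1.105⁴ = 16.4
Step 5: 11.0 × 1.105⁵ = 18.1
Step 6: 11.0 × 1.105⁶ = 20.0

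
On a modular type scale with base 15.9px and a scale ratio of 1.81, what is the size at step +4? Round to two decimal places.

15.9 × 1.81⁴ = 15.9 × 10.73283 ≈ 170.65

170.65px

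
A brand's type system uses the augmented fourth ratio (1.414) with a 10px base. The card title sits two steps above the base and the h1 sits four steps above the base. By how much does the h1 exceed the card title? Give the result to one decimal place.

20.0px

Step 2: 10.0 × 1.414² = 19.994px
Step 4: 10.0 × 1.414⁴ = 39.976px
Difference: 39.976 − 19.994 = 19.982px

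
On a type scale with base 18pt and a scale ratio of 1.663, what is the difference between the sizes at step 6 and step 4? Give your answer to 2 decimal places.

Step 4: 18.0 × 1.663⁴ = 137.6707pt
Step 6: 18.0 × 1.663⁶ = 380.7378pt
Difference: 380.7378 − 137.6707 = 243.0671pt

243.07pt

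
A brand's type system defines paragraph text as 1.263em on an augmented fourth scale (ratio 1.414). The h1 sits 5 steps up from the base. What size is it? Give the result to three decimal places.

A modular type scale is a geometric sequence: sizeₙ = base × rⁿ.
1.263 × 1.414⁵ = 1.263 × 5.65258 ≈ 7.139

7.139em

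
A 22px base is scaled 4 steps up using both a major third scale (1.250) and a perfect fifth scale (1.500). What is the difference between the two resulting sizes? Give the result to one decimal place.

Major third: 22.0 × 1.250⁴ = 53.711px
Perfect fifth: 22.0 × 1.500⁴ = 111.375px
Difference: 111.375 − 53.711 = 57.664px

57.7px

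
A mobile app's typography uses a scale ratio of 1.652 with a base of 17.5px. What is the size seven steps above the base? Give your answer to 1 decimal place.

587.6px

17.5 × 1.652⁷ = 17.5 × 33.57920 ≈ 587.64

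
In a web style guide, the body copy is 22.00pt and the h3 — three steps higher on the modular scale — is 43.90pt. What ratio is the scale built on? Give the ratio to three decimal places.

r³ = 43.90 / 22.00, so r = (43.90/22.00)^(1/3).
r = 1.9955^(1/3) ≈ 1.2590

1.259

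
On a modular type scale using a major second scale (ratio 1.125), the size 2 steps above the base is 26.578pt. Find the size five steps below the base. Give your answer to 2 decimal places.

11.65pt

26.578 ÷ 1.125⁷ = 26.578 ÷ 2.28070 ≈ 11.653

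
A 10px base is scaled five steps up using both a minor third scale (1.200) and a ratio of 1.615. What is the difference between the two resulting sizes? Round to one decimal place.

85.0px

Minor third: 10.0 × 1.200⁵ = 24.883px
At 1.615: 10.0 × 1.615⁵ = 109.866px
Difference: 109.866 − 24.883 = 84.983px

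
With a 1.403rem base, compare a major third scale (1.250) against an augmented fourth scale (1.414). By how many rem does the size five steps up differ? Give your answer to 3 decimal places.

Major third: 1.403 × 1.250⁵ = 4.28162rem
Augmented fourth: 1.403 × 1.414⁵ = 7.93058rem
Difference: 7.93058 − 4.28162 = 3.64896rem

3.649rem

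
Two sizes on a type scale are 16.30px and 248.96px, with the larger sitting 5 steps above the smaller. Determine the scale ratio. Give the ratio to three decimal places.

The ratio satisfies 16.30 × r⁵ = 248.96, so r = (248.96 / 16.30)^(1/5).
r = 15.2736^(1/5) ≈ 1.7250

1.725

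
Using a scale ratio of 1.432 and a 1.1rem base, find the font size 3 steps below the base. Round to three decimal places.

A modular type scale is a geometric sequence: sizeₙ = base × rⁿ.
1.1 ÷ 1.432³ = 1.1 ÷ 2.93649 ≈ 0.375

0.375rem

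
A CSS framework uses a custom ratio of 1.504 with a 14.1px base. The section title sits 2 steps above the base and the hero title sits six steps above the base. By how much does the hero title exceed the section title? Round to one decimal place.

Step 2: 14.1 × 1.504² = 31.894px
Step 6: 14.1 × 1.504⁶ = 163.195px
Difference: 163.195 − 31.894 = 131.301px

131.3px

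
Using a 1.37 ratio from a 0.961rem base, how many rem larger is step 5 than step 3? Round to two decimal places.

Step 3: 0.961 × 1.37³ = 2.4711rem
Step 5: 0.961 × 1.37⁵ = 4.6380rem
Difference: 4.6380 − 2.4711 = 2.1669rem

2.17rem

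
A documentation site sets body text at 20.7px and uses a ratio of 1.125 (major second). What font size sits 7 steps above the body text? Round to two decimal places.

47.21px

20.7 × 1.125⁷ = 20.7 × 2.28070 ≈ 47.21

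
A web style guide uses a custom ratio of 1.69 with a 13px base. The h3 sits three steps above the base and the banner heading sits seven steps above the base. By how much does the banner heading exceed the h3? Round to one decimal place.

449.1px

Step 3: 13.0 × 1.69³ = 62.749px
Step 7: 13.0 × 1.69⁷ = 511.859px
Difference: 511.859 − 62.749 = 449.110px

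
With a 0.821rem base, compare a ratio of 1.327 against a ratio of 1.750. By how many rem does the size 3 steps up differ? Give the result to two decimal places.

2.48rem

At 1.327: 0.821 × 1.327³ = 1.9185rem
At 1.750: 0.821 × 1.750³ = 4.4000rem
Difference: 4.4000 − 1.9185 = 2.4815rem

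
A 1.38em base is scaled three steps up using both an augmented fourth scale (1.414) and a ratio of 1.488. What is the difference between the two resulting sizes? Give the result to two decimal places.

Augmented fourth: 1.38 × 1.414³ = 3.9015em
At 1.488: 1.38 × 1.488³ = 4.5466em
Difference: 4.5466 − 3.9015 = 0.6451em

0.65em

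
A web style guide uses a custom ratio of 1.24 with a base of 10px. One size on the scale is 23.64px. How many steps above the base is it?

1.24ⁿ = 23.64 / 10 = 2.3640
n = ln(2.3640) / ln(1.24) = 0.8604 / 0.2151 ≈ 4.00

4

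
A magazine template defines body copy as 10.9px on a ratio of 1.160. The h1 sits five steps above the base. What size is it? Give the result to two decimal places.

Each step on a modular scale multiplies by the ratio, so the size n steps from the base is base × ratioⁿ.
10.9 × 1.160⁵ = 10.9 × 2.10034 ≈ 22.89

22.89px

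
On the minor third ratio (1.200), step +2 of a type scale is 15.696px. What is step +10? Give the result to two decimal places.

67.49px

15.696 × 1.200⁸ = 15.696 × 4.29982 ≈ 67.490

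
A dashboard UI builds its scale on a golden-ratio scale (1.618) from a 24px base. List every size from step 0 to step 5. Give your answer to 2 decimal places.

Step 0: 24px
Step 1: 24.0 × 1.618 = 38.83
Step 2: 24.0 × 1.618² = 62.83
Step 3: 24.0 × 1.618³ = 101.66
Step 4: 24.0 × 1.618⁴ = 164.48
Step 5: 24.0 × 1.618⁵ = 266.14

24.00px, 38.83px, 62.83px, 101.66px, 164.48px, 266.14px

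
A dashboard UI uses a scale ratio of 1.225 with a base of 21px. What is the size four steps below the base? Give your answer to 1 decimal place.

A modular type scale is a geometric sequence: sizeₙ = base × rⁿ.
21.0 ÷ 1.225⁴ = 21.0 ÷ 2.25188 ≈ 9.33

9.3px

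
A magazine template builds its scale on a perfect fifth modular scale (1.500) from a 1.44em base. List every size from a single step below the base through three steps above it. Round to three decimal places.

0.960em, 1.440em, 2.160em, 3.240em, 4.860em

Step -1: 1.44 ÷ 1.500 = 0.960
Step 0: 1.44em
Step 1: 1.44 × 1.500 = 2.160
Step 2: 1.44 × 1.500² = 3.240
Step 3: 1.44 × 1.500³ = 4.860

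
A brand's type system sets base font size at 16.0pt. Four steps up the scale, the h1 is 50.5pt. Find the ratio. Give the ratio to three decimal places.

The ratio satisfies 16.0 × r⁴ = 50.5, so r = (50.5 / 16.0)^(1/4).
r = 3.1562^(1/4) ≈ 1.3329

1.333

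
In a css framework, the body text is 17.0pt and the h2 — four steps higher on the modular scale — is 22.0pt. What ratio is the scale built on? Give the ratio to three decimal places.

The ratio satisfies 17.0 × r⁴ = 22.0, so r = (22.0 / 17.0)^(1/4).
r = 1.2941^(1/4) ≈ 1.0666

1.067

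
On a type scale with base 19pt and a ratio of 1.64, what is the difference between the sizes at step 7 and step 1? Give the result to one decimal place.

575.1pt

Step 1: 19.0 × 1.64 = 31.160pt
Step 7: 19.0 × 1.64⁷ = 606.262pt
Difference: 606.262 − 31.160 = 575.102pt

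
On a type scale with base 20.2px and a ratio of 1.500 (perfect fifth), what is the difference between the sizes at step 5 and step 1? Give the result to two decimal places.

Step 1: 20.2 × 1.500 = 30.3000px
Step 5: 20.2 × 1.500⁵ = 153.3937px
Difference: 153.3937 − 30.3000 = 123.0937px

123.09px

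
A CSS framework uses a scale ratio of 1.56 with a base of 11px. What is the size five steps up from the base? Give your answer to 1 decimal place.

Each step on a modular scale multiplies by the ratio, so the size n steps from the base is base × ratioⁿ.
11.0 × 1.56⁵ = 11.0 × 9.23896 ≈ 101.63

101.6px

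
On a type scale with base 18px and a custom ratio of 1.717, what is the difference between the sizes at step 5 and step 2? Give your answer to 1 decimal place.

215.5px

Step 2: 18.0 × 1.717² = 53.066px
Step 5: 18.0 × 1.717⁵ = 268.611px
Difference: 268.611 − 53.066 = 215.545px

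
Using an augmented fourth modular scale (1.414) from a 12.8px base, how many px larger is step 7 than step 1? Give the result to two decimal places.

126.56px

Step 1: 12.8 × 1.414 = 18.0992px
Step 7: 12.8 × 1.414⁷ = 144.6625px
Difference: 144.6625 − 18.0992 = 126.5633px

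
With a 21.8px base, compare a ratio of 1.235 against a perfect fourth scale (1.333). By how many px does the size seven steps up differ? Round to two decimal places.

At 1.235: 21.8 × 1.235⁷ = 95.5268px
Perfect fourth: 21.8 × 1.333⁷ = 163.0300px
Difference: 163.0300 − 95.5268 = 67.5032px

67.50px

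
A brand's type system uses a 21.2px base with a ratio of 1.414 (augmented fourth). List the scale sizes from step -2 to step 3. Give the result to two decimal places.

Step -2: 21.2 ÷ 1.414² = 10.60
Step -1: 21.2 ÷ 1.414 = 14.99
Step 0: 21.2px
Step 1: 21.2 × 1.414 = 29.98
Step 2: 21.2 × 1.414² = 42.39
Step 3: 21.2 × 1.414³ = 59.94

10.60px, 14.99px, 21.20px, 29.98px, 42.39px, 59.94px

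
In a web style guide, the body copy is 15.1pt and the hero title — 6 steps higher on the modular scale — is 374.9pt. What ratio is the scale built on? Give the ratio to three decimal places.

r⁶ = 374.9 / 15.1, so r = (374.9/15.1)^(1/6).
r = 24.8278^(1/6) ≈ 1.7080

1.708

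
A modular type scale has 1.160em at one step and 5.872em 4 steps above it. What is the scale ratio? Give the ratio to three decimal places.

1.500

The ratio satisfies 1.160 × r⁴ = 5.872, so r = (5.872 / 1.160)^(1/4).
r = 5.0621^(1/4) ≈ 1.5000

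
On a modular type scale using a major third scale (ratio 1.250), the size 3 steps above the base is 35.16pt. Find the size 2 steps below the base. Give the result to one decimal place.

The gap is -2 − (3) = -5 steps, so the factor is 1.250^-5.
35.16 ÷ 1.250⁵ = 35.16 ÷ 3.05176 ≈ 11.521

11.5pt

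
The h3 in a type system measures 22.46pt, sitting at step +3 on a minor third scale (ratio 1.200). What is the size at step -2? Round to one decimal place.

9.0pt

The gap is -2 − (3) = -5 steps, so the factor is 1.200^-5.
22.46 ÷ 1.200⁵ = 22.46 ÷ 2.48832 ≈ 9.026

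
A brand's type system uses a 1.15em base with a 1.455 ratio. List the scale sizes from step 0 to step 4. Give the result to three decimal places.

Step 0: 1.15em
Step 1: 1.15 × 1.455 = 1.673
Step 2: 1.15 × 1.455² = 2.435
Step 3: 1.15 × 1.455³ = 3.542
Step 4: 1.15 × 1.455⁴ = 5.154

1.150em, 1.673em, 2.435em, 3.542em, 5.154em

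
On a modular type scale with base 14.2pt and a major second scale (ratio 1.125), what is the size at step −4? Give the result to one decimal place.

14.2 ÷ 1.125⁴ = 14.2 ÷ 1.60181 ≈ 8.86

8.9pt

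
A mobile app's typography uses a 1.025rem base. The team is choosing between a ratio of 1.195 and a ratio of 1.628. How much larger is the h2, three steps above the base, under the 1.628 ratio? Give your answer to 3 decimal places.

2.674rem

At 1.195: 1.025 × 1.195³ = 1.74915rem
At 1.628: 1.025 × 1.628³ = 4.42270rem
Difference: 4.42270 − 1.74915 = 2.67355rem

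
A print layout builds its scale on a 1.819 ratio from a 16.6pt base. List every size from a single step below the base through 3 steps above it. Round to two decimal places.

9.13pt, 16.60pt, 30.20pt, 54.93pt, 99.91pt

Step -1: 16.6 ÷ 1.819 = 9.13
Step 0: 16.6pt
Step 1: 16.6 × 1.819 = 30.20
Step 2: 16.6 × 1.819² = 54.93
Step 3: 16.6 × 1.819³ = 99.91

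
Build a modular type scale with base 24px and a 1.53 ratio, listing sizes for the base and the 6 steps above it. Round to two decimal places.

Step 0: 24px
Step 1: 24.0 × 1.53 = 36.72
Step 2: 24.0 × 1.53² = 56.18
Step 3: 24.0 × 1.53³ = 85.96
Step 4: 24.0 × 1.53⁴ = 131.52
Step 5: 24.0 × 1.53⁵ = 201.22
Step 6: 24.0 × 1.53⁶ = 307.86

24.00px, 36.72px, 56.18px, 85.96px, 131.52px, 201.22px, 307.86px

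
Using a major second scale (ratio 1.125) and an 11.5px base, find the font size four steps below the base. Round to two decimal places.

7.18px

A modular type scale is a geometric sequence: sizeₙ = base × rⁿ.
11.5 ÷ 1.125⁴ = 11.5 ÷ 1.60181 ≈ 7.18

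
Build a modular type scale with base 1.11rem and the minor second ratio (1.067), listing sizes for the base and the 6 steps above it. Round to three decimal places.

Step 0: 1.11rem
Step 1: 1.11 × 1.067 = 1.184
Step 2: 1.11 × 1.067² = 1.264
Step 3: 1.11 × 1.067³ = 1.348
Step 4: 1.11 × 1.067⁴ = 1.439
Step 5: 1.11 × 1.067⁵ = 1.535
Step 6: 1.11 × 1.067⁶ = 1.638

1.110rem, 1.184rem, 1.264rem, 1.348rem, 1.439rem, 1.535rem, 1.638rem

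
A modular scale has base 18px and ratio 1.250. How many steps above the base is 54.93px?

1.250ⁿ = 54.93 / 18 = 3.0517
n = ln(3.0517) / ln(1.250) = 1.1157 / 0.2231 ≈ 5.00

5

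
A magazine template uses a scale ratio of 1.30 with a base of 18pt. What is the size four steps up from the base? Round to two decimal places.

51.41pt

18.0 × 1.30⁴ = 18.0 × 2.85610 ≈ 51.41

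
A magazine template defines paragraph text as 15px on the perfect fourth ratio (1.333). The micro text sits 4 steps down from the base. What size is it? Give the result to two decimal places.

Every step multiplies by the scale ratio.
15.0 ÷ 1.333⁴ = 15.0 ÷ 3.15733 ≈ 4.75

4.75px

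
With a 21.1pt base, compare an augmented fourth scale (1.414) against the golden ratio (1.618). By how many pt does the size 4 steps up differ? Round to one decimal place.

60.3pt

Augmented fourth: 21.1 × 1.414⁴ = 84.349pt
Golden ratio: 21.1 × 1.618⁴ = 144.609pt
Difference: 144.609 − 84.349 = 60.260pt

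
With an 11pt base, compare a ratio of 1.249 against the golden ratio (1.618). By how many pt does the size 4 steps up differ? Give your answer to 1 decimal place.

48.6pt

At 1.249: 11.0 × 1.249⁴ = 26.770pt
Golden ratio: 11.0 × 1.618⁴ = 75.389pt
Difference: 75.389 − 26.770 = 48.619pt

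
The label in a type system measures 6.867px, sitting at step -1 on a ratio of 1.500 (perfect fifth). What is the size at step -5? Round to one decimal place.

1.4px

The gap is -5 − (-1) = -4 steps, so the factor is 1.500^-4.
6.867 ÷ 1.500⁴ = 6.867 ÷ 5.06250 ≈ 1.356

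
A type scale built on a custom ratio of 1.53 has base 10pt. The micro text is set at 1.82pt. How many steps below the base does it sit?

1.53ⁿ = 10 / 1.82 = 5.4945
n = ln(5.4945) / ln(1.53) = 1.7037 / 0.4253 ≈ 4.01

4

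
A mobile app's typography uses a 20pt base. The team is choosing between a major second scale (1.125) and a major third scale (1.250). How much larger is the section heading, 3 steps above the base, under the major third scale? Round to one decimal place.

Major second: 20.0 × 1.125³ = 28.477pt
Major third: 20.0 × 1.250³ = 39.062pt
Difference: 39.062 − 28.477 = 10.585pt

10.6pt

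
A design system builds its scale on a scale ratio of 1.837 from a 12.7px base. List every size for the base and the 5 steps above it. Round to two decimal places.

12.70px, 23.33px, 42.86px, 78.73px, 144.62px, 265.67px

Step 0: 12.7px
Step 1: 12.7 × 1.837 = 23.33
Step 2: 12.7 × 1.837² = 42.86
Step 3: 12.7 × 1.837³ = 78.73
Step 4: 12.7 × 1.837⁴ = 144.62
Step 5: 12.7 × 1.837⁵ = 265.67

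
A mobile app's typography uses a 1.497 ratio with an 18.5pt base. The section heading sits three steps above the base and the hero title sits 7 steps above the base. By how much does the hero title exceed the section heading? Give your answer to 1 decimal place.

Step 3: 18.5 × 1.497³ = 62.064pt
Step 7: 18.5 × 1.497⁷ = 311.691pt
Difference: 311.691 − 62.064 = 249.627pt

249.6pt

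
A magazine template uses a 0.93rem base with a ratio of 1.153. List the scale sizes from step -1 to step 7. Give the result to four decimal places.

Step -1: 0.93 ÷ 1.153 = 0.8066
Step 0: 0.93rem
Step 1: 0.93 × 1.153 = 1.0723
Step 2: 0.93 × 1.153² = 1.2364
Step 3: 0.93 × 1.153³ = 1.4255
Step 4: 0.93 × 1.153⁴ = 1.6436
Step 5: 0.93 × 1.153⁵ = 1.8951
Step 6: 0.93 × 1.153⁶ = 2.1850
Step 7: 0.93 × 1.153⁷ = 2.5193

0.8066rem, 0.9300rem, 1.0723rem, 1.2364rem, 1.4255rem, 1.6436rem, 1.8951rem, 2.1850rem, 2.5193rem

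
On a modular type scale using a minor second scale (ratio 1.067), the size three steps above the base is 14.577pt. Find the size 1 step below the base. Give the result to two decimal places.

Moving from step +3 to step -1 is 4 steps down, so divide by r⁴.
14.577 ÷ 1.067⁴ = 14.577 ÷ 1.29616 ≈ 11.246

11.25pt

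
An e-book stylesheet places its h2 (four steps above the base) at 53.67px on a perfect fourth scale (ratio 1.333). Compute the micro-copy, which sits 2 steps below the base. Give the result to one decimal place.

9.6px

Moving from step +4 to step -2 is 6 steps down, so divide by r⁶.
53.67 ÷ 1.333⁶ = 53.67 ÷ 5.61023 ≈ 9.566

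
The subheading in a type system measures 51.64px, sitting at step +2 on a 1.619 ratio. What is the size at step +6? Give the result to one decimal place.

354.8px

51.64 × 1.619⁴ = 51.64 × 6.87048 ≈ 354.792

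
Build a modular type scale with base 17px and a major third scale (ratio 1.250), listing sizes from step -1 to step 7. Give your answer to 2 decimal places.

13.60px, 17.00px, 21.25px, 26.56px, 33.20px, 41.50px, 51.88px, 64.85px, 81.06px

Step -1: 17.0 ÷ 1.250 = 13.60
Step 0: 17px
Step 1: 17.0 × 1.250 = 21.25
Step 2: 17.0 × 1.250² = 26.56
Step 3: 17.0 × 1.250³ = 33.20
Step 4: 17.0 × 1.250⁴ = 41.50
Step 5: 17.0 × 1.250⁵ = 51.88
Step 6: 17.0 × 1.250⁶ = 64.85
Step 7: 17.0 × 1.250⁷ = 81.06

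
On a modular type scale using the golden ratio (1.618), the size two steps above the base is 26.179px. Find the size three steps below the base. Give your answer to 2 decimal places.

The gap is -3 − (2) = -5 steps, so the factor is 1.618^-5.
26.179 ÷ 1.618⁵ = 26.179 ÷ 11.08901 ≈ 2.361

2.36px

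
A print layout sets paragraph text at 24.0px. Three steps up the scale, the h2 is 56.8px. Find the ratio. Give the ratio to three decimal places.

r³ = 56.8 / 24.0, so r = (56.8/24.0)^(1/3).
r = 2.3667^(1/3) ≈ 1.3326

1.333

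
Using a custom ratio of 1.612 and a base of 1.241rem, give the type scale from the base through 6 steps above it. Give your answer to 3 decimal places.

Step 0: 1.241rem
Step 1: 1.241 × 1.612 = 2.000
Step 2: 1.241 × 1.612² = 3.225
Step 3: 1.241 × 1.612³ = 5.198
Step 4: 1.241 × 1.612⁴ = 8.380
Step 5: 1.241 × 1.612⁵ = 13.508
Step 6: 1.241 × 1.612⁶ = 21.775

1.241rem, 2.000rem, 3.225rem, 5.198rem, 8.380rem, 13.508rem, 21.775rem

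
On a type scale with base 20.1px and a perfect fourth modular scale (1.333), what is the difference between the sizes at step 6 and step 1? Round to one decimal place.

86.0px

Step 1: 20.1 × 1.333 = 26.793px
Step 6: 20.1 × 1.333⁶ = 112.766px
Difference: 112.766 − 26.793 = 85.973px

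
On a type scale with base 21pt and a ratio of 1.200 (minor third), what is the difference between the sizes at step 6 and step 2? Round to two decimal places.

32.47pt

Step 2: 21.0 × 1.200² = 30.2400pt
Step 6: 21.0 × 1.200⁶ = 62.7057pt
Difference: 62.7057 − 30.2400 = 32.4657pt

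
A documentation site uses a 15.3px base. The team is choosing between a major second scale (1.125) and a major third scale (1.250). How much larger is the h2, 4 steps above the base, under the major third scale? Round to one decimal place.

12.8px

Major second: 15.3 × 1.125⁴ = 24.508px
Major third: 15.3 × 1.250⁴ = 37.354px
Difference: 37.354 − 24.508 = 12.846px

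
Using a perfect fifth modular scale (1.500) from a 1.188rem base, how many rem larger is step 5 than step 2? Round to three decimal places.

Step 2: 1.188 × 1.500² = 2.67300rem
Step 5: 1.188 × 1.500⁵ = 9.02137rem
Difference: 9.02137 − 2.67300 = 6.34837rem

6.348rem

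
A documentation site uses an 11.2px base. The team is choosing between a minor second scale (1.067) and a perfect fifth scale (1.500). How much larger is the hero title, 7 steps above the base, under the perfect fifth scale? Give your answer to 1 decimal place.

Minor second: 11.2 × 1.067⁷ = 17.635px
Perfect fifth: 11.2 × 1.500⁷ = 191.362px
Difference: 191.362 − 17.635 = 173.727px

173.7px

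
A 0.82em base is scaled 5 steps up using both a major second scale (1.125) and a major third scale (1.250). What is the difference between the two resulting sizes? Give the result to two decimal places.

1.02em

Major second: 0.82 × 1.125⁵ = 1.4777em
Major third: 0.82 × 1.250⁵ = 2.5024em
Difference: 2.5024 − 1.4777 = 1.0247em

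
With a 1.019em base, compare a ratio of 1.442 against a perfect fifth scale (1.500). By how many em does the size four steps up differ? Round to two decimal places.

At 1.442: 1.019 × 1.442⁴ = 4.4059em
Perfect fifth: 1.019 × 1.500⁴ = 5.1587em
Difference: 5.1587 − 4.4059 = 0.7528em

0.75em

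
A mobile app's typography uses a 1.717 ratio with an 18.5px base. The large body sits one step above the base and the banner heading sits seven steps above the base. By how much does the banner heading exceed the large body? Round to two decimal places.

782.12px

Step 1: 18.5 × 1.717 = 31.7645px
Step 7: 18.5 × 1.717⁷ = 813.8864px
Difference: 813.8864 − 31.7645 = 782.1219px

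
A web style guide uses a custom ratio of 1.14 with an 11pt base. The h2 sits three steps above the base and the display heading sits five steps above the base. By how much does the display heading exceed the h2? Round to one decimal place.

Step 3: 11.0 × 1.14³ = 16.297pt
Step 5: 11.0 × 1.14⁵ = 21.180pt
Difference: 21.180 − 16.297 = 4.883pt

4.9pt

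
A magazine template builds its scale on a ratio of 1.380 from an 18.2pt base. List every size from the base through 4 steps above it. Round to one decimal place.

18.2pt, 25.1pt, 34.7pt, 47.8pt, 66.0pt

Step 0: 18.2pt
Step 1: 18.2 × 1.380 = 25.1
Step 2: 18.2 × 1.380² = 34.7
Step 3: 18.2 × 1.380³ = 47.8
Step 4: 18.2 × 1.380⁴ = 66.0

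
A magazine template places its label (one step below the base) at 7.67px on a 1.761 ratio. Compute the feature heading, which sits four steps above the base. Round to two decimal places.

Moving from step -1 to step +4 is 5 steps up, so multiply by r⁵.
7.67 × 1.761⁵ = 7.67 × 16.93545 ≈ 129.895

129.89px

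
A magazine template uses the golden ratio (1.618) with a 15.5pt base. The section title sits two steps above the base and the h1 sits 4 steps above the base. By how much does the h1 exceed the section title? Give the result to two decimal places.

65.65pt

Step 2: 15.5 × 1.618² = 40.5778pt
Step 4: 15.5 × 1.618⁴ = 106.2297pt
Difference: 106.2297 − 40.5778 = 65.6519pt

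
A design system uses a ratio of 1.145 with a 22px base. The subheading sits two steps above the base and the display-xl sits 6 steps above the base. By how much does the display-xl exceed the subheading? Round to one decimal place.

20.7px

Step 2: 22.0 × 1.145² = 28.843px
Step 6: 22.0 × 1.145⁶ = 49.574px
Difference: 49.574 − 28.843 = 20.731px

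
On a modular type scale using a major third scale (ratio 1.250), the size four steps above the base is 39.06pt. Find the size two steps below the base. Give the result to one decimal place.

39.06 ÷ 1.250⁶ = 39.06 ÷ 3.81470 ≈ 10.239

10.2pt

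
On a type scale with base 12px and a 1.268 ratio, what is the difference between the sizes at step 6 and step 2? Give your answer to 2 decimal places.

Step 2: 12.0 × 1.268² = 19.2939px
Step 6: 12.0 × 1.268⁶ = 49.8766px
Difference: 49.8766 − 19.2939 = 30.5827px

30.58px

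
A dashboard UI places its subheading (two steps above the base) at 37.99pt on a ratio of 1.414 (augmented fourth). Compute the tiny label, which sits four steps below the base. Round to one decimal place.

4.8pt

The gap is -4 − (2) = -6 steps, so the factor is 1.414^-6.
37.99 ÷ 1.414⁶ = 37.99 ÷ 7.99275 ≈ 4.753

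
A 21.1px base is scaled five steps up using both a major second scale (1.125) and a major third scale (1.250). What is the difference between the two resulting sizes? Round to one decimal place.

Major second: 21.1 × 1.125⁵ = 38.023px
Major third: 21.1 × 1.250⁵ = 64.392px
Difference: 64.392 − 38.023 = 26.369px

26.4px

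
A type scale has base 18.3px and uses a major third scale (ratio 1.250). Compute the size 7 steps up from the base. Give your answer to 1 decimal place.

87.3px

Every step multiplies by the scale ratio.
18.3 × 1.250⁷ = 18.3 × 4.76837 ≈ 87.26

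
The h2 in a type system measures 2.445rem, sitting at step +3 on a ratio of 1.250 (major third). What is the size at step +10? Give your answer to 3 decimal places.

11.659rem

The gap is 10 − (3) = 7 steps, so the factor is 1.250^7.
2.445 × 1.250⁷ = 2.445 × 4.76837 ≈ 11.659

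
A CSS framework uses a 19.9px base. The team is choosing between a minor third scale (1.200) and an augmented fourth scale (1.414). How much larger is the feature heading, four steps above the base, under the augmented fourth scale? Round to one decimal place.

Minor third: 19.9 × 1.200⁴ = 41.265px
Augmented fourth: 19.9 × 1.414⁴ = 79.552px
Difference: 79.552 − 41.265 = 38.287px

38.3px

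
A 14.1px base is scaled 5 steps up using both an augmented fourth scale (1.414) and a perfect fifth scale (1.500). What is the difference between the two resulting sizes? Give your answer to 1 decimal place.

Augmented fourth: 14.1 × 1.414⁵ = 79.701px
Perfect fifth: 14.1 × 1.500⁵ = 107.072px
Difference: 107.072 − 79.701 = 27.371px

27.4px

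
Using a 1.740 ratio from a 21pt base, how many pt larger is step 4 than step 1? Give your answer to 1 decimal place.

156.0pt

Step 1: 21.0 × 1.740 = 36.540pt
Step 4: 21.0 × 1.740⁴ = 192.494pt
Difference: 192.494 − 36.540 = 155.954pt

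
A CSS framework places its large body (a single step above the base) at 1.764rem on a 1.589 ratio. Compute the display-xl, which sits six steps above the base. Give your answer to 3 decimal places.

17.870rem

1.764 × 1.589⁵ = 1.764 × 10.13023 ≈ 17.870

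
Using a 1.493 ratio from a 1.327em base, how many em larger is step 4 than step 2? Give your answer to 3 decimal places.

Step 2: 1.327 × 1.493² = 2.95795em
Step 4: 1.327 × 1.493⁴ = 6.59341em
Difference: 6.59341 − 2.95795 = 3.63546em

3.635em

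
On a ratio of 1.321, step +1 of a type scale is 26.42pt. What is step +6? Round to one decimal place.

26.42 × 1.321⁵ = 26.42 × 4.02267 ≈ 106.279

106.3pt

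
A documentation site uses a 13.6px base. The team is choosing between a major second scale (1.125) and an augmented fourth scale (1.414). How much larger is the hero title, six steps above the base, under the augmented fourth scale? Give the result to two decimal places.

81.13px

Major second: 13.6 × 1.125⁶ = 27.5711px
Augmented fourth: 13.6 × 1.414⁶ = 108.7015px
Difference: 108.7015 − 27.5711 = 81.1304px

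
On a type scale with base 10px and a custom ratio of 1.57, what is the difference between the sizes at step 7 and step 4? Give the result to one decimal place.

174.4px

Step 4: 10.0 × 1.57⁴ = 60.757px
Step 7: 10.0 × 1.57⁷ = 235.124px
Difference: 235.124 − 60.757 = 174.367px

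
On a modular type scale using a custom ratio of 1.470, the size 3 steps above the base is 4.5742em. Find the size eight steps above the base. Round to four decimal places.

31.3980em

4.5742 × 1.470⁵ = 4.5742 × 6.86415 ≈ 31.3980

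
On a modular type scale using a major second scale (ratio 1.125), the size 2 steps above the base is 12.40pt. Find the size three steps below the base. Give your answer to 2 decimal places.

12.40 ÷ 1.125⁵ = 12.40 ÷ 1.80203 ≈ 6.881

6.88pt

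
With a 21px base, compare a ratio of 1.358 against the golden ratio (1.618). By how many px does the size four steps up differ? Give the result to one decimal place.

72.5px

At 1.358: 21.0 × 1.358⁴ = 71.420px
Golden ratio: 21.0 × 1.618⁴ = 143.924px
Difference: 143.924 − 71.420 = 72.504px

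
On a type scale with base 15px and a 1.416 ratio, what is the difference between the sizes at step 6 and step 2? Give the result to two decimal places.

90.84px

Step 2: 15.0 × 1.416² = 30.0758px
Step 6: 15.0 × 1.416⁶ = 120.9124px
Difference: 120.9124 − 30.0758 = 90.8366px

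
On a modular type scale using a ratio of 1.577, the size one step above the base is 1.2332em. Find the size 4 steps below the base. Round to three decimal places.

0.126em

1.2332 ÷ 1.577⁵ = 1.2332 ÷ 9.75345 ≈ 0.126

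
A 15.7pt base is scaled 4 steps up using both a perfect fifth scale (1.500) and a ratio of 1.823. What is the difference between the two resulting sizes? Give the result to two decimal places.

93.92pt

Perfect fifth: 15.7 × 1.500⁴ = 79.4813pt
At 1.823: 15.7 × 1.823⁴ = 173.3989pt
Difference: 173.3989 − 79.4813 = 93.9176pt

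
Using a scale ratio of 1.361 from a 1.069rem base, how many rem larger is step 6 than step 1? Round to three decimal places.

Step 1: 1.069 × 1.361 = 1.45491rem
Step 6: 1.069 × 1.361⁶ = 6.79401rem
Difference: 6.79401 − 1.45491 = 5.33910rem

5.339rem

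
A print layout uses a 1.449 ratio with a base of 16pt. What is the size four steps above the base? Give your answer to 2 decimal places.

16.0 × 1.449⁴ = 16.0 × 4.40832 ≈ 70.53

70.53pt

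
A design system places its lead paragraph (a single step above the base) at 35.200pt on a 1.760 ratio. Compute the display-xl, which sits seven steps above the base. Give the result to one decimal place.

35.200 × 1.760⁶ = 35.200 × 29.72186 ≈ 1046.210

1046.2pt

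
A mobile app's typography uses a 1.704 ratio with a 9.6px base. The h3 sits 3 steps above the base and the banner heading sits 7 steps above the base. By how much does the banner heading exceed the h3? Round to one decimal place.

Step 3: 9.6 × 1.704³ = 47.499px
Step 7: 9.6 × 1.704⁷ = 400.459px
Difference: 400.459 − 47.499 = 352.960px

353.0px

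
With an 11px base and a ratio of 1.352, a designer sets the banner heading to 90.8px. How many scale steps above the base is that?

1.352ⁿ = 90.8 / 11 = 8.2545
n = ln(8.2545) / ln(1.352) = 2.1108 / 0.3016 ≈ 7.00

7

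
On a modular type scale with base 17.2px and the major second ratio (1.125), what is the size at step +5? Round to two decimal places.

Every step multiplies by the scale ratio.
17.2 × 1.125⁵ = 17.2 × 1.80203 ≈ 30.99

30.99px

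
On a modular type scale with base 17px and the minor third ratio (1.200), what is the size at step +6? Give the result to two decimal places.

17.0 × 1.200⁶ = 17.0 × 2.98598 ≈ 50.76

50.76px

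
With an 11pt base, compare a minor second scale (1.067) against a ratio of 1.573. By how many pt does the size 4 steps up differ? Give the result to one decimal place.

Minor second: 11.0 × 1.067⁴ = 14.258pt
At 1.573: 11.0 × 1.573⁴ = 67.345pt
Difference: 67.345 − 14.258 = 53.087pt

53.1pt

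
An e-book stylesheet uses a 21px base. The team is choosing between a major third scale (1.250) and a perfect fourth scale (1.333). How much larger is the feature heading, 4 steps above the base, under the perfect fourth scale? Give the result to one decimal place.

15.0px

Major third: 21.0 × 1.250⁴ = 51.270px
Perfect fourth: 21.0 × 1.333⁴ = 66.304px
Difference: 66.304 − 51.270 = 15.034px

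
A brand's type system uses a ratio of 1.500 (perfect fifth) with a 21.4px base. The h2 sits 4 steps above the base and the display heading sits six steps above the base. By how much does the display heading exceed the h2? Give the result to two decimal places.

Step 4: 21.4 × 1.500⁴ = 108.3375px
Step 6: 21.4 × 1.500⁶ = 243.7594px
Difference: 243.7594 − 108.3375 = 135.4219px

135.42px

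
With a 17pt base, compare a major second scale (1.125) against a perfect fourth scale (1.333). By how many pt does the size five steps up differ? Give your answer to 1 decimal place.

40.9pt

Major second: 17.0 × 1.125⁵ = 30.635pt
Perfect fourth: 17.0 × 1.333⁵ = 71.548pt
Difference: 71.548 − 30.635 = 40.913pt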